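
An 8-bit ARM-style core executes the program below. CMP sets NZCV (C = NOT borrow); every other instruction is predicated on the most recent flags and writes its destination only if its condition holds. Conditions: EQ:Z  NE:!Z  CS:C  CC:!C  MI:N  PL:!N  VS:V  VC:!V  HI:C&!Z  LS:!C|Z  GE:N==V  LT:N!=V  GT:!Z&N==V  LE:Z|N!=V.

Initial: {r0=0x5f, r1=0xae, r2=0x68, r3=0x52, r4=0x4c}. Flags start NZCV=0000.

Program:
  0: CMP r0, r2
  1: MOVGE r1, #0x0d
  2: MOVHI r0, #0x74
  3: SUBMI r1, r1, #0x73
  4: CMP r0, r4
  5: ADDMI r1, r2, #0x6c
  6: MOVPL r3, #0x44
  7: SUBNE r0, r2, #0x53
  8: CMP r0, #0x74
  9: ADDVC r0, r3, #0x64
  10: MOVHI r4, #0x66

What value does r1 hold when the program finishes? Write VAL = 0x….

0: ✓ CMP  NZCV=1000
1: · MOVGE
2: · MOVHI
3: ✓ SUBMI  r1←0x3b
4: ✓ CMP  NZCV=0010
5: · ADDMI
6: ✓ MOVPL  r3←0x44
7: ✓ SUBNE  r0←0x15
8: ✓ CMP  NZCV=1000
9: ✓ ADDVC  r0←0xa8
10: · MOVHI

VAL = 0x3b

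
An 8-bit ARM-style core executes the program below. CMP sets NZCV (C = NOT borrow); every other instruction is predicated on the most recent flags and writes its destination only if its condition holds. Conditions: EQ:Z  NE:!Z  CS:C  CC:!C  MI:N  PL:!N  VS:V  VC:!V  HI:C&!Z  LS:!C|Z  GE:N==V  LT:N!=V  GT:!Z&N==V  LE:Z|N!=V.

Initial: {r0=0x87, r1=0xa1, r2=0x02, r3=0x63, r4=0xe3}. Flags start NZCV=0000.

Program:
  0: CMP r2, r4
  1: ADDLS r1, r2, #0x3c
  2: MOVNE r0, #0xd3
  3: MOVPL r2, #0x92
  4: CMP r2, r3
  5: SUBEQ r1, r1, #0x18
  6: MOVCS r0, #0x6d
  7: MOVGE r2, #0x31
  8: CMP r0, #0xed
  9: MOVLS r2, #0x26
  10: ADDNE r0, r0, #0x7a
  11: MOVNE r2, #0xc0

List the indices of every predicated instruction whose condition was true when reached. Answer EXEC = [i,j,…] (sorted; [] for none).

0: ✓ CMP  NZCV=0000
1: ✓ ADDLS  r1←0x3e
2: ✓ MOVNE  r0←0xd3
3: ✓ MOVPL  r2←0x92
4: ✓ CMP  NZCV=0011
5: · SUBEQ
6: ✓ MOVCS  r0←0x6d
7: · MOVGE
8: ✓ CMP  NZCV=1001
9: ✓ MOVLS  r2←0x26
10: ✓ ADDNE  r0←0xe7
11: ✓ MOVNE  r2←0xc0

EXEC = [1,2,3,6,9,10,11]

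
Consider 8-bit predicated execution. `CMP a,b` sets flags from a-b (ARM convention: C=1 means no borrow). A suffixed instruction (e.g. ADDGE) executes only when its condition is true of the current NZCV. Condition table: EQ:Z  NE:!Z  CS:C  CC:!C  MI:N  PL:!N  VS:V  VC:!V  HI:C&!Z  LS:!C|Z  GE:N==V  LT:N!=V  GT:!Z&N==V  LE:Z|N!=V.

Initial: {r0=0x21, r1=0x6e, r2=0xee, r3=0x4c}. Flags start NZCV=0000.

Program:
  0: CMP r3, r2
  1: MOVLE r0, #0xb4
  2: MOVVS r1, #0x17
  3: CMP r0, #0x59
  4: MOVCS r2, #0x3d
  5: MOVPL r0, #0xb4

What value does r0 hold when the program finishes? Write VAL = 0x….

0: ✓ CMP  NZCV=0000
1: · MOVLE
2: · MOVVS
3: ✓ CMP  NZCV=1000
4: · MOVCS
5: · MOVPL

VAL = 0x21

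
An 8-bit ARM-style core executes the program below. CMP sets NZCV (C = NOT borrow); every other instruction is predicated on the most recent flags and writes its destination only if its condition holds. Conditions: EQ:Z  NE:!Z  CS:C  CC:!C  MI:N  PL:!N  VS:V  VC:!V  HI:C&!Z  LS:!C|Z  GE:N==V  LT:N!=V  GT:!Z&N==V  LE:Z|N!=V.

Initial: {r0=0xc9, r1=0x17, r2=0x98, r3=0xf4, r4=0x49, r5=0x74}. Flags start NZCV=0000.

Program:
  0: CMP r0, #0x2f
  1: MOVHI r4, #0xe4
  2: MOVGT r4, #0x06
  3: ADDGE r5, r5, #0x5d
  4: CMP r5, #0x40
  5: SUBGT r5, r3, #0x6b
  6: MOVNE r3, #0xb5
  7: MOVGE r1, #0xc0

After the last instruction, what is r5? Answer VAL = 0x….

0: ✓ CMP  NZCV=1010
1: ✓ MOVHI  r4←0xe4
2: · MOVGT
3: · ADDGE
4: ✓ CMP  NZCV=0010
5: ✓ SUBGT  r5←0x89
6: ✓ MOVNE  r3←0xb5
7: ✓ MOVGE  r1←0xc0

VAL = 0x89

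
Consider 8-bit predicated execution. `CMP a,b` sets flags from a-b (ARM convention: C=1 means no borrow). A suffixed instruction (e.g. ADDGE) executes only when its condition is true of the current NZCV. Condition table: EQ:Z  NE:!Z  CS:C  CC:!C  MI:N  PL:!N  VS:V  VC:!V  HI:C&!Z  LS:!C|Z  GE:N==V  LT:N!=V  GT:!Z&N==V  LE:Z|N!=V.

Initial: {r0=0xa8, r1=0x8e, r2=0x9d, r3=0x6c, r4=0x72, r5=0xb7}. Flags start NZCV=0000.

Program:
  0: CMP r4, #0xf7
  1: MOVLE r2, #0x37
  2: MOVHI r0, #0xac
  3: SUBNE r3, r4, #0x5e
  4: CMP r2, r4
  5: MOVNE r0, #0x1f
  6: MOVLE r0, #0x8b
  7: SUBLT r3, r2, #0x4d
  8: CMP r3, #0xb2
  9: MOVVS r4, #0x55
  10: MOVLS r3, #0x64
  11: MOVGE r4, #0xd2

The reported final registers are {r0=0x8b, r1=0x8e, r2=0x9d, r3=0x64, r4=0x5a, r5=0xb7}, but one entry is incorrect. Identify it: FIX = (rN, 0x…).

FIX = (r4, 0xd2)

0: ✓ CMP  NZCV=0000
1: · MOVLE
2: · MOVHI
3: ✓ SUBNE  r3←0x14
4: ✓ CMP  NZCV=0011
5: ✓ MOVNE  r0←0x1f
6: ✓ MOVLE  r0←0x8b
7: ✓ SUBLT  r3←0x50
8: ✓ CMP  NZCV=1001
9: ✓ MOVVS  r4←0x55
10: ✓ MOVLS  r3←0x64
11: ✓ MOVGE  r4←0xd2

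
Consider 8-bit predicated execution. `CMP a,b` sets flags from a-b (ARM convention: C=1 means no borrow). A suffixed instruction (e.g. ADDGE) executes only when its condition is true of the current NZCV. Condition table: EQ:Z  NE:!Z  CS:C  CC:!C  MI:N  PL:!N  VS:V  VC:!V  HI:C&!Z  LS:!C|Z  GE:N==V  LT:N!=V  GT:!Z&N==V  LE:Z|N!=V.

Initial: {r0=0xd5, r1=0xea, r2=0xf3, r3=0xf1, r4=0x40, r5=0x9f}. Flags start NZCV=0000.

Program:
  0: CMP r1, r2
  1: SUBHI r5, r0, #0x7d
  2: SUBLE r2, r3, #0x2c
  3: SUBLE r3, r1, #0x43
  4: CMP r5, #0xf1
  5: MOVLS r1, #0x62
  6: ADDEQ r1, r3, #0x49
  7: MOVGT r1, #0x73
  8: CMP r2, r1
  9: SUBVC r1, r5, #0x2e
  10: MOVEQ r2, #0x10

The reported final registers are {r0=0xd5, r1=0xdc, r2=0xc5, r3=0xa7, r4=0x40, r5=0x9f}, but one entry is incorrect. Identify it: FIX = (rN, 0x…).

[0] flags=1000 → (cmp)
[1] flags=1000 HI?F → skip
[2] flags=1000 LE?T → r2=0xc5
[3] flags=1000 LE?T → r3=0xa7
[4] flags=1000 → (cmp)
[5] flags=1000 LS?T → r1=0x62
[6] flags=1000 EQ?F → skip
[7] flags=1000 GT?F → skip
[8] flags=0011 → (cmp)
[9] flags=0011 VC?F → skip
[10] flags=0011 EQ?F → skip

FIX = (r1, 0x62)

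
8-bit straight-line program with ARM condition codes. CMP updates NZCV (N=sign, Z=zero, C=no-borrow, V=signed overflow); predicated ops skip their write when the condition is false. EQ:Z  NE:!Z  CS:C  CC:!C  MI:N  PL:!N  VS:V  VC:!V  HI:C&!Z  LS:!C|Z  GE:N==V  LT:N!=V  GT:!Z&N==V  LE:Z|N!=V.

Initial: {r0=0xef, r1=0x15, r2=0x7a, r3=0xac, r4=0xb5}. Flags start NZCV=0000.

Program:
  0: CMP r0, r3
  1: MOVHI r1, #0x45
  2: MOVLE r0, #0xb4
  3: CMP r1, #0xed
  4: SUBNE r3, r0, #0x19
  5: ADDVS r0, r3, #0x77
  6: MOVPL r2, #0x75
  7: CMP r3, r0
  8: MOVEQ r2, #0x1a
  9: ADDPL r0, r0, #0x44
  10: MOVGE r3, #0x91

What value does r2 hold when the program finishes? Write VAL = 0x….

[0] flags=0010 → (cmp)
[1] flags=0010 HI?T → r1=0x45
[2] flags=0010 LE?F → skip
[3] flags=0000 → (cmp)
[4] flags=0000 NE?T → r3=0xd6
[5] flags=0000 VS?F → skip
[6] flags=0000 PL?T → r2=0x75
[7] flags=1000 → (cmp)
[8] flags=1000 EQ?F → skip
[9] flags=1000 PL?F → skip
[10] flags=1000 GE?F → skip

VAL = 0x75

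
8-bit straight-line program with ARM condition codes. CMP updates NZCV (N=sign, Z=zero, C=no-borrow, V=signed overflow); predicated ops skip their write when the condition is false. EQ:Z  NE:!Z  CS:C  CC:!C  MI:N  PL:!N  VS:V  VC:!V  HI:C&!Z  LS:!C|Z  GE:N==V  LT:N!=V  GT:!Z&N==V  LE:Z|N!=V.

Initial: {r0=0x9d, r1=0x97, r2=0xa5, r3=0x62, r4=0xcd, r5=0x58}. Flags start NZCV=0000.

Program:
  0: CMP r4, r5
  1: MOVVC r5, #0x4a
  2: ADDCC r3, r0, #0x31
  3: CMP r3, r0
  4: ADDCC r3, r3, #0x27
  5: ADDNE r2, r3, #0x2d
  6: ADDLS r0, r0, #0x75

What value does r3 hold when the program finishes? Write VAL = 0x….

[0] flags=0011 → (cmp)
[1] flags=0011 VC?F → skip
[2] flags=0011 CC?F → skip
[3] flags=1001 → (cmp)
[4] flags=1001 CC?T → r3=0x89
[5] flags=1001 NE?T → r2=0xb6
[6] flags=1001 LS?T → r0=0x12

VAL = 0x89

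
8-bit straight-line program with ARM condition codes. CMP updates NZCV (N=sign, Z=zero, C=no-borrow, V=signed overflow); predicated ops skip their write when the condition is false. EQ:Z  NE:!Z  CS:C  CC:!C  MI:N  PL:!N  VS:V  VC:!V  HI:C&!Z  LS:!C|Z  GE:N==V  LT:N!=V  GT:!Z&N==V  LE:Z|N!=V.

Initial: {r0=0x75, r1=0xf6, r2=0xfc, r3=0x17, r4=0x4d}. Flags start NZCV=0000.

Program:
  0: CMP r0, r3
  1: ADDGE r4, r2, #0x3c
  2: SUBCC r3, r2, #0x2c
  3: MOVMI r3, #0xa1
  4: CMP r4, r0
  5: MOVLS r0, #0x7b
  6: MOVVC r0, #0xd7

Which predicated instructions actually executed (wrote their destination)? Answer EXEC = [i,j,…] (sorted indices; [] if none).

EXEC = [1,5,6]

0: ✓ CMP  NZCV=0010
1: ✓ ADDGE  r4←0x38
2: · SUBCC
3: · MOVMI
4: ✓ CMP  NZCV=1000
5: ✓ MOVLS  r0←0x7b
6: ✓ MOVVC  r0←0xd7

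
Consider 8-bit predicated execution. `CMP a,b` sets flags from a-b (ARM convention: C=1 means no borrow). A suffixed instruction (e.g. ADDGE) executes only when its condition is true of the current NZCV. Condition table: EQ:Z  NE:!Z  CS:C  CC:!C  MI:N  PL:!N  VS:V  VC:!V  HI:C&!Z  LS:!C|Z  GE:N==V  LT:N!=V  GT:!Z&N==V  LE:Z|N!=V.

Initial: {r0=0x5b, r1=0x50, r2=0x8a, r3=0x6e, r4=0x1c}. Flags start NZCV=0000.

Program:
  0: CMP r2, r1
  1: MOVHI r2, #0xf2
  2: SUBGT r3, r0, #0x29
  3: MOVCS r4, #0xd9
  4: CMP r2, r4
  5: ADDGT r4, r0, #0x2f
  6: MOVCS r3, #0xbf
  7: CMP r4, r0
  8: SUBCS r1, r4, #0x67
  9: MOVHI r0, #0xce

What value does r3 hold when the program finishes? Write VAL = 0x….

VAL = 0xbf

0: ✓ CMP  NZCV=0011
1: ✓ MOVHI  r2←0xf2
2: · SUBGT
3: ✓ MOVCS  r4←0xd9
4: ✓ CMP  NZCV=0010
5: ✓ ADDGT  r4←0x8a
6: ✓ MOVCS  r3←0xbf
7: ✓ CMP  NZCV=0011
8: ✓ SUBCS  r1←0x23
9: ✓ MOVHI  r0←0xce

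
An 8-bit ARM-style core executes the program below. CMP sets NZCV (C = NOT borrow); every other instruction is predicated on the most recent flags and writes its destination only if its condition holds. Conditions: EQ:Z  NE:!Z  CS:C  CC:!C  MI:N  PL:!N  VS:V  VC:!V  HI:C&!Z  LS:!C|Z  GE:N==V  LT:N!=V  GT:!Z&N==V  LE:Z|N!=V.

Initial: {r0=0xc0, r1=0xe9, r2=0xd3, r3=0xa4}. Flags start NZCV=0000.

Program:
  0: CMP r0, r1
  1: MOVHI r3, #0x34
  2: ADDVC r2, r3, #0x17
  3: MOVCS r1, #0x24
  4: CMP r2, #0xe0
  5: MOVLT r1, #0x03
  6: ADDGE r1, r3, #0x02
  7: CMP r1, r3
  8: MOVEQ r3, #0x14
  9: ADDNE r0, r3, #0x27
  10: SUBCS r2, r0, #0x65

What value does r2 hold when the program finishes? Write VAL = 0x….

VAL = 0xbb

0: ✓ CMP  NZCV=1000
1: · MOVHI
2: ✓ ADDVC  r2←0xbb
3: · MOVCS
4: ✓ CMP  NZCV=1000
5: ✓ MOVLT  r1←0x03
6: · ADDGE
7: ✓ CMP  NZCV=0000
8: · MOVEQ
9: ✓ ADDNE  r0←0xcb
10: · SUBCS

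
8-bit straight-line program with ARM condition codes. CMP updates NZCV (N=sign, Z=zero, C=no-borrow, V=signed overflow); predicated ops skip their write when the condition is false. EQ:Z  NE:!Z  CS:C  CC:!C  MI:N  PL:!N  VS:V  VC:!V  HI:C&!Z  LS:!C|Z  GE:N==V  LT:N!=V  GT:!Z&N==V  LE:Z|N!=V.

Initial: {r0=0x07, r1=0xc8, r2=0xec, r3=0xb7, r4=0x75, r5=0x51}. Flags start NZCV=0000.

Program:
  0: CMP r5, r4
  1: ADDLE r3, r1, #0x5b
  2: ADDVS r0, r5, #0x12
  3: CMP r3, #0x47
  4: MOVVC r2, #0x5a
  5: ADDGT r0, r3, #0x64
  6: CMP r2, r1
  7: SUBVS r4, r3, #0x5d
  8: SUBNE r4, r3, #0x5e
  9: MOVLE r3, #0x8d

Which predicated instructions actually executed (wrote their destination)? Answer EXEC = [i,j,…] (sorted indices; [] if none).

EXEC = [1,4,7,8]

0: ✓ CMP  NZCV=1000
1: ✓ ADDLE  r3←0x23
2: · ADDVS
3: ✓ CMP  NZCV=1000
4: ✓ MOVVC  r2←0x5a
5: · ADDGT
6: ✓ CMP  NZCV=1001
7: ✓ SUBVS  r4←0xc6
8: ✓ SUBNE  r4←0xc5
9: · MOVLE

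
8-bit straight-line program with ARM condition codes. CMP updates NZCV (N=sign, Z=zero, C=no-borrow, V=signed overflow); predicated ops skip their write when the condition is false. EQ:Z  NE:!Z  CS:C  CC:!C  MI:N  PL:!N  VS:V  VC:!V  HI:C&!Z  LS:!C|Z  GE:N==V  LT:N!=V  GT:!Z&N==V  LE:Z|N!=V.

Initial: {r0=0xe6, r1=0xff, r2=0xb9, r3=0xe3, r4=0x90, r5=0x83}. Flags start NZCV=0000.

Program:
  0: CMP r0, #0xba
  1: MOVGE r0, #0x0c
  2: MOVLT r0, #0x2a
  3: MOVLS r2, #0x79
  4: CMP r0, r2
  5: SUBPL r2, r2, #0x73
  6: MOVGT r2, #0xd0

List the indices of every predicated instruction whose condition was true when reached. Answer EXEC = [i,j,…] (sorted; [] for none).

EXEC = [1,5,6]

0: ✓ CMP  NZCV=0010
1: ✓ MOVGE  r0←0x0c
2: · MOVLT
3: · MOVLS
4: ✓ CMP  NZCV=0000
5: ✓ SUBPL  r2←0x46
6: ✓ MOVGT  r2←0xd0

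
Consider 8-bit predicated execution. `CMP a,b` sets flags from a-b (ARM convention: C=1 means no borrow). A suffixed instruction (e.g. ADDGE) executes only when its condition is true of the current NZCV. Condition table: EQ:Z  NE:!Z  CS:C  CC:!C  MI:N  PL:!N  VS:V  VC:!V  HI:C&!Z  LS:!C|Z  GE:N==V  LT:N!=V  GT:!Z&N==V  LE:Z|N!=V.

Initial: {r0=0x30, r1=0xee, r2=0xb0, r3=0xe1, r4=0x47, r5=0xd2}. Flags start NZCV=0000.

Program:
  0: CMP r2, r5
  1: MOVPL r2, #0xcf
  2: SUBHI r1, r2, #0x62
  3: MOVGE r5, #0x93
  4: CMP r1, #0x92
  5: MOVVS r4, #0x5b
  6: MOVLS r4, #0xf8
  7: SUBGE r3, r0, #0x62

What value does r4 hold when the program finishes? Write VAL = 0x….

VAL = 0x47

0: ✓ CMP  NZCV=1000
1: · MOVPL
2: · SUBHI
3: · MOVGE
4: ✓ CMP  NZCV=0010
5: · MOVVS
6: · MOVLS
7: ✓ SUBGE  r3←0xce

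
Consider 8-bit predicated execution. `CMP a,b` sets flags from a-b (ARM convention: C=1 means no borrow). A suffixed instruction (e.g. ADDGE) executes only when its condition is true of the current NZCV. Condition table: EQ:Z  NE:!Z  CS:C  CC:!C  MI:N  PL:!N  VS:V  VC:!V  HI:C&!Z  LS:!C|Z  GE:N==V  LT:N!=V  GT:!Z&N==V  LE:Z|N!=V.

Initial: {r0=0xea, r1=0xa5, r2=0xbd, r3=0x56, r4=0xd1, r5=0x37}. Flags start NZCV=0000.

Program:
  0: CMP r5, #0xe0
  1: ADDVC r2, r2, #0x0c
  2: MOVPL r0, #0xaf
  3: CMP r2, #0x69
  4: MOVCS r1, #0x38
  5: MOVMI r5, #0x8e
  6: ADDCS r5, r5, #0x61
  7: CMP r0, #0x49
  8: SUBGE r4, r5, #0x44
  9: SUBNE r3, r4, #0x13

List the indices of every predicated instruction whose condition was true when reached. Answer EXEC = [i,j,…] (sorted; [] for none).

EXEC = [1,2,4,6,9]

[0] flags=0000 → (cmp)
[1] flags=0000 VC?T → r2=0xc9
[2] flags=0000 PL?T → r0=0xaf
[3] flags=0011 → (cmp)
[4] flags=0011 CS?T → r1=0x38
[5] flags=0011 MI?F → skip
[6] flags=0011 CS?T → r5=0x98
[7] flags=0011 → (cmp)
[8] flags=0011 GE?F → skip
[9] flags=0011 NE?T → r3=0xbe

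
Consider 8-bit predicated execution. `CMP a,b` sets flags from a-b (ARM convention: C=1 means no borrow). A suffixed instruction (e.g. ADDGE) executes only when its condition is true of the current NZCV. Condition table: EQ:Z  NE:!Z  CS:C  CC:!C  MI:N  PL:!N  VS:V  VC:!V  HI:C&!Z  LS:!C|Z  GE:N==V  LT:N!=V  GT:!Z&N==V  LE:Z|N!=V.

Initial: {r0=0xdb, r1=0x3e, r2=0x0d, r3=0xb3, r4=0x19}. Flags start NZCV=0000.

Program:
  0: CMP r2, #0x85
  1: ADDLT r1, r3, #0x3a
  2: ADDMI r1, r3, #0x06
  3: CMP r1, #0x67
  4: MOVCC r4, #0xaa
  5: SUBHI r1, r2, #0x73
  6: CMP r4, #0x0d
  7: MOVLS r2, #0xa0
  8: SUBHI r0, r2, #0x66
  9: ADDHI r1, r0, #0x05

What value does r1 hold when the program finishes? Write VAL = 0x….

0: ✓ CMP  NZCV=1001
1: · ADDLT
2: ✓ ADDMI  r1←0xb9
3: ✓ CMP  NZCV=0011
4: · MOVCC
5: ✓ SUBHI  r1←0x9a
6: ✓ CMP  NZCV=0010
7: · MOVLS
8: ✓ SUBHI  r0←0xa7
9: ✓ ADDHI  r1←0xac

VAL = 0xac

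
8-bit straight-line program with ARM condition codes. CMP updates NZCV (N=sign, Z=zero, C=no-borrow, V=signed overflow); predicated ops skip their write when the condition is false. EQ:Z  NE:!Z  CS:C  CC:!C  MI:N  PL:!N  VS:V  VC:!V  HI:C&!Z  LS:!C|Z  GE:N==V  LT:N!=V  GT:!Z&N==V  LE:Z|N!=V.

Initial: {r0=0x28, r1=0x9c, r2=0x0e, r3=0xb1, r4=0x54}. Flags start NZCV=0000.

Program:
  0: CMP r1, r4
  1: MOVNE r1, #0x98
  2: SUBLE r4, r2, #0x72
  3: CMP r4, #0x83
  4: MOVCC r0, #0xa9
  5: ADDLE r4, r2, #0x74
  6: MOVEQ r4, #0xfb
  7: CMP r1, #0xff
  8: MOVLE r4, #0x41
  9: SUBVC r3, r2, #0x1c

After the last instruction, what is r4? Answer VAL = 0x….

0: ✓ CMP  NZCV=0011
1: ✓ MOVNE  r1←0x98
2: ✓ SUBLE  r4←0x9c
3: ✓ CMP  NZCV=0010
4: · MOVCC
5: · ADDLE
6: · MOVEQ
7: ✓ CMP  NZCV=1000
8: ✓ MOVLE  r4←0x41
9: ✓ SUBVC  r3←0xf2

VAL = 0x41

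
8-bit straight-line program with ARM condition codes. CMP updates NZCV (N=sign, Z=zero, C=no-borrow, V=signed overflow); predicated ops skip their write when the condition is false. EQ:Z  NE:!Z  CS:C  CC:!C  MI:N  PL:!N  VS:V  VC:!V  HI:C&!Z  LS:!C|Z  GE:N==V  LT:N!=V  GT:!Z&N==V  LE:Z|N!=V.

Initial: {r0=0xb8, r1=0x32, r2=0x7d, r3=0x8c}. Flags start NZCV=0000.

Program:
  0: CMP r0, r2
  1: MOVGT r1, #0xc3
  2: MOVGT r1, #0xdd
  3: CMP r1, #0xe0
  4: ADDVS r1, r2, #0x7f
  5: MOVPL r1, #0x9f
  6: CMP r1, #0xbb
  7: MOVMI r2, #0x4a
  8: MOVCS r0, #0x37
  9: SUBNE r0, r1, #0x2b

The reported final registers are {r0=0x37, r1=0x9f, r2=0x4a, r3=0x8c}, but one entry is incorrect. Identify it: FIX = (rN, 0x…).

0: ✓ CMP  NZCV=0011
1: · MOVGT
2: · MOVGT
3: ✓ CMP  NZCV=0000
4: · ADDVS
5: ✓ MOVPL  r1←0x9f
6: ✓ CMP  NZCV=1000
7: ✓ MOVMI  r2←0x4a
8: · MOVCS
9: ✓ SUBNE  r0←0x74

FIX = (r0, 0x74)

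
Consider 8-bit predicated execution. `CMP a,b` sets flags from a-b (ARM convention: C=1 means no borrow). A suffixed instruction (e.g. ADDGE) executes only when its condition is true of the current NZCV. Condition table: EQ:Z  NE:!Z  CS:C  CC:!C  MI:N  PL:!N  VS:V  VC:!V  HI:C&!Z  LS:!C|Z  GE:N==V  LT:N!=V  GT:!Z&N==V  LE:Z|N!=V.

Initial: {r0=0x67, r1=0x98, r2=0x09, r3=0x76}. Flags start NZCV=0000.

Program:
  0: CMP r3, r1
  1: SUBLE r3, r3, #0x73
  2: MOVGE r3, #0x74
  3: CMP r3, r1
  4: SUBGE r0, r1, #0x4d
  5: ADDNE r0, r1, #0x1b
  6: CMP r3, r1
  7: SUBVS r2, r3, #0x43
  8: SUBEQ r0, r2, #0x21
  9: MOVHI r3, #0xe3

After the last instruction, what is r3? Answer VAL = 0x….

0: ✓ CMP  NZCV=1001
1: · SUBLE
2: ✓ MOVGE  r3←0x74
3: ✓ CMP  NZCV=1001
4: ✓ SUBGE  r0←0x4b
5: ✓ ADDNE  r0←0xb3
6: ✓ CMP  NZCV=1001
7: ✓ SUBVS  r2←0x31
8: · SUBEQ
9: · MOVHI

VAL = 0x74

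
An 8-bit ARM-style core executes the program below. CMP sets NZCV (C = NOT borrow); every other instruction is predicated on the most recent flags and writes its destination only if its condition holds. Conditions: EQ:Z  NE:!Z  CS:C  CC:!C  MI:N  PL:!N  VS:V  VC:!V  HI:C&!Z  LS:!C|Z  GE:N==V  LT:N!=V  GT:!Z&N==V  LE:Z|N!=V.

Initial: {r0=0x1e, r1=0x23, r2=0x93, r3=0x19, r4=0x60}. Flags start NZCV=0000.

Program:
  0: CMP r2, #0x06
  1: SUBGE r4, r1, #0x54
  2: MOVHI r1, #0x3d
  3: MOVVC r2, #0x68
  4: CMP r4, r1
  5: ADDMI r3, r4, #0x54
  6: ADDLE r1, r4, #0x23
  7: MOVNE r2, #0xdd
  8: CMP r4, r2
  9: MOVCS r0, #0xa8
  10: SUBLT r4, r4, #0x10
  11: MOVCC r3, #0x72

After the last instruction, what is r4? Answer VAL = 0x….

[0] flags=1010 → (cmp)
[1] flags=1010 GE?F → skip
[2] flags=1010 HI?T → r1=0x3d
[3] flags=1010 VC?T → r2=0x68
[4] flags=0010 → (cmp)
[5] flags=0010 MI?F → skip
[6] flags=0010 LE?F → skip
[7] flags=0010 NE?T → r2=0xdd
[8] flags=1001 → (cmp)
[9] flags=1001 CS?F → skip
[10] flags=1001 LT?F → skip
[11] flags=1001 CC?T → r3=0x72

VAL = 0x60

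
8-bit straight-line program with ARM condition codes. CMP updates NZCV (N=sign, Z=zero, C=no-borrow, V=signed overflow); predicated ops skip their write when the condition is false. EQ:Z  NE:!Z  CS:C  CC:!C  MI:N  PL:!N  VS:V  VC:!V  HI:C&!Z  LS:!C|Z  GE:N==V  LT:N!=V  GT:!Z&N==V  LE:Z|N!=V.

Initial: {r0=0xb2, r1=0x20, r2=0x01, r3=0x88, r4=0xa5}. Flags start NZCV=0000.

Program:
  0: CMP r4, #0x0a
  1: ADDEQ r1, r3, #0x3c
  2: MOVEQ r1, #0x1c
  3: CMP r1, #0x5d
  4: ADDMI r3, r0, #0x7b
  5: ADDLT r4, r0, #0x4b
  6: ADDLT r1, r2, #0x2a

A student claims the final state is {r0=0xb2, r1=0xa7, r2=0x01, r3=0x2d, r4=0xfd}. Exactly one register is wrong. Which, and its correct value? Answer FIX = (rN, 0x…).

FIX = (r1, 0x2b)

[0] flags=1010 → (cmp)
[1] flags=1010 EQ?F → skip
[2] flags=1010 EQ?F → skip
[3] flags=1000 → (cmp)
[4] flags=1000 MI?T → r3=0x2d
[5] flags=1000 LT?T → r4=0xfd
[6] flags=1000 LT?T → r1=0x2b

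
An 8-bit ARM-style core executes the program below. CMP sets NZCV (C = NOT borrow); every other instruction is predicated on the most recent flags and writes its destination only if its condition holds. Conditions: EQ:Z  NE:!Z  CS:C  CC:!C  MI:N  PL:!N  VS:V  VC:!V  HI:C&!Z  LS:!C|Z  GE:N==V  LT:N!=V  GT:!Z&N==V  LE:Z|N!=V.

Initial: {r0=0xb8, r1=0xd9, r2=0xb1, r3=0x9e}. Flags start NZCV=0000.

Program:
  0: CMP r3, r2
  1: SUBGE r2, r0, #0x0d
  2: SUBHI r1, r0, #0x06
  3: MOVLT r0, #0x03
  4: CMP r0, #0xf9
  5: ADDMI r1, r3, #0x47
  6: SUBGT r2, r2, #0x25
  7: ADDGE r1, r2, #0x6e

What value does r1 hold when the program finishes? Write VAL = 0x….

VAL = 0xfa

0: ✓ CMP  NZCV=1000
1: · SUBGE
2: · SUBHI
3: ✓ MOVLT  r0←0x03
4: ✓ CMP  NZCV=0000
5: · ADDMI
6: ✓ SUBGT  r2←0x8c
7: ✓ ADDGE  r1←0xfa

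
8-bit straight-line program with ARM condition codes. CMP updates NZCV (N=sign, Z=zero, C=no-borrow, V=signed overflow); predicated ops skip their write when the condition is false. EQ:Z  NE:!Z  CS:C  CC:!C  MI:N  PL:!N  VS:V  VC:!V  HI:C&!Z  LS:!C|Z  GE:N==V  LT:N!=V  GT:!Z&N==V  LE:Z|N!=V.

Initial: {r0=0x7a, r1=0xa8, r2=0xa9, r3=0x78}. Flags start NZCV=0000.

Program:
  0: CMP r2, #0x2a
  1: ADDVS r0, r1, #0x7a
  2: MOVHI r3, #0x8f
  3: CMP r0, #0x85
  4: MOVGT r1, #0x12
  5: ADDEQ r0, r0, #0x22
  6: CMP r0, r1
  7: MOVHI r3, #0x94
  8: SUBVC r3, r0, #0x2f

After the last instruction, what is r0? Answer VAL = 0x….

VAL = 0x22

0: ✓ CMP  NZCV=0011
1: ✓ ADDVS  r0←0x22
2: ✓ MOVHI  r3←0x8f
3: ✓ CMP  NZCV=1001
4: ✓ MOVGT  r1←0x12
5: · ADDEQ
6: ✓ CMP  NZCV=0010
7: ✓ MOVHI  r3←0x94
8: ✓ SUBVC  r3←0xf3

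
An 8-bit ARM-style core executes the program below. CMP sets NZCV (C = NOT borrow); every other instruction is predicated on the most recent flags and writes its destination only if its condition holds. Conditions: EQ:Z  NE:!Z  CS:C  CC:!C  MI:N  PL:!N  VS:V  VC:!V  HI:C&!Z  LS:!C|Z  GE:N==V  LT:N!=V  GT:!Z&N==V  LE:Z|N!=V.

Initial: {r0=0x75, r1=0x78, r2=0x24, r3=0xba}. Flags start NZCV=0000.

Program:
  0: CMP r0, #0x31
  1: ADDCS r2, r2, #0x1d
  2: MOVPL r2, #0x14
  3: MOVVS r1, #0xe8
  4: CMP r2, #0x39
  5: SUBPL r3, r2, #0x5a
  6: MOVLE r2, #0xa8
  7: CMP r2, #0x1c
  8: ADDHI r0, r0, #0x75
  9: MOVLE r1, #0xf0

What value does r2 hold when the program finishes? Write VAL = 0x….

VAL = 0xa8

0: ✓ CMP  NZCV=0010
1: ✓ ADDCS  r2←0x41
2: ✓ MOVPL  r2←0x14
3: · MOVVS
4: ✓ CMP  NZCV=1000
5: · SUBPL
6: ✓ MOVLE  r2←0xa8
7: ✓ CMP  NZCV=1010
8: ✓ ADDHI  r0←0xea
9: ✓ MOVLE  r1←0xf0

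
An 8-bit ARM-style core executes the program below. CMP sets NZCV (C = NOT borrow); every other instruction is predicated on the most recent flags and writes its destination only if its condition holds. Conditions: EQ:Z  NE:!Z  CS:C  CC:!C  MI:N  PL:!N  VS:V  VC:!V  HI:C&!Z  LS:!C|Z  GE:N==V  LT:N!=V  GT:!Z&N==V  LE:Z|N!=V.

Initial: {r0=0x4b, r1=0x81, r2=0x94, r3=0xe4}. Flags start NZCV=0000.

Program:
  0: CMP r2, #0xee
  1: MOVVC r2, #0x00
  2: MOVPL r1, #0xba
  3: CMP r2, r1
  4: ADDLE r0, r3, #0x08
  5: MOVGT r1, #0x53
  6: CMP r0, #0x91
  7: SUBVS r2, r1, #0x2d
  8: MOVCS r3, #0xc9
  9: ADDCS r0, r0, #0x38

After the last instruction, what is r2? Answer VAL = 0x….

VAL = 0x26

0: ✓ CMP  NZCV=1000
1: ✓ MOVVC  r2←0x00
2: · MOVPL
3: ✓ CMP  NZCV=0000
4: · ADDLE
5: ✓ MOVGT  r1←0x53
6: ✓ CMP  NZCV=1001
7: ✓ SUBVS  r2←0x26
8: · MOVCS
9: · ADDCS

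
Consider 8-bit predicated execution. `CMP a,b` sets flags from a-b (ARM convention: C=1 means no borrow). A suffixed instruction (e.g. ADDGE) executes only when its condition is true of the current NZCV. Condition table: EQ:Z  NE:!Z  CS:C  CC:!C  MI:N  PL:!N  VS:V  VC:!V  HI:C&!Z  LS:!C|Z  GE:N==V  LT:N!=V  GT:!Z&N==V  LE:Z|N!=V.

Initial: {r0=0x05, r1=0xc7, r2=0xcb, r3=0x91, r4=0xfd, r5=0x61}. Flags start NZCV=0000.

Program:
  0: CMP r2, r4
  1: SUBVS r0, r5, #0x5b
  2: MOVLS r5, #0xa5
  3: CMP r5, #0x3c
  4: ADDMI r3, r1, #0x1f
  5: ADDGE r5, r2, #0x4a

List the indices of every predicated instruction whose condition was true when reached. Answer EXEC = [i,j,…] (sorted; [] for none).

EXEC = [2]

[0] flags=1000 → (cmp)
[1] flags=1000 VS?F → skip
[2] flags=1000 LS?T → r5=0xa5
[3] flags=0011 → (cmp)
[4] flags=0011 MI?F → skip
[5] flags=0011 GE?F → skip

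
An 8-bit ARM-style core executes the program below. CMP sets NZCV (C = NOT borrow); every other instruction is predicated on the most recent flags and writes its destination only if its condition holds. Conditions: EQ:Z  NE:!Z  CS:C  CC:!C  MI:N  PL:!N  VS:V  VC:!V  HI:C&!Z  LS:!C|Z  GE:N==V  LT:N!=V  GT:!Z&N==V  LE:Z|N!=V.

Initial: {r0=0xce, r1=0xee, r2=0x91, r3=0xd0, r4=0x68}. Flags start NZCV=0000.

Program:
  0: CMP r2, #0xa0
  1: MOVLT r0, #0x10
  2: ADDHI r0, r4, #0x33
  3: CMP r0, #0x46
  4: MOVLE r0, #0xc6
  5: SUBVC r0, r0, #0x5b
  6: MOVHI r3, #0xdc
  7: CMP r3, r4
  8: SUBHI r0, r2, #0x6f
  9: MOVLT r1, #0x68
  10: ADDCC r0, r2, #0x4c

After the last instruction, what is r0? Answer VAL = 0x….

VAL = 0x22

[0] flags=1000 → (cmp)
[1] flags=1000 LT?T → r0=0x10
[2] flags=1000 HI?F → skip
[3] flags=1000 → (cmp)
[4] flags=1000 LE?T → r0=0xc6
[5] flags=1000 VC?T → r0=0x6b
[6] flags=1000 HI?F → skip
[7] flags=0011 → (cmp)
[8] flags=0011 HI?T → r0=0x22
[9] flags=0011 LT?T → r1=0x68
[10] flags=0011 CC?F → skip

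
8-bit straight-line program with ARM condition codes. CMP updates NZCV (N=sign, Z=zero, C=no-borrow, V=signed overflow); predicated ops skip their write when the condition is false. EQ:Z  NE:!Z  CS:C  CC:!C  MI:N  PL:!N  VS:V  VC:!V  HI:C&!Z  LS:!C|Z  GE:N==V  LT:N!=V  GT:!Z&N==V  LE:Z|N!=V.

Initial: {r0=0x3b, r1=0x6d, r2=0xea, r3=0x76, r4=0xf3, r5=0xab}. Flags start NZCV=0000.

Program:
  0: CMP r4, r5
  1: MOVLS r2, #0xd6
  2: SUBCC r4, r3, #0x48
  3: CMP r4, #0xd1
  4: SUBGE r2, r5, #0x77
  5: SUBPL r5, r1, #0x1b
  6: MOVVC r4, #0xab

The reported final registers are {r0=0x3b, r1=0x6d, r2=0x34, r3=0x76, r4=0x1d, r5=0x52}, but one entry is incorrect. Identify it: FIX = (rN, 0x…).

FIX = (r4, 0xab)

[0] flags=0010 → (cmp)
[1] flags=0010 LS?F → skip
[2] flags=0010 CC?F → skip
[3] flags=0010 → (cmp)
[4] flags=0010 GE?T → r2=0x34
[5] flags=0010 PL?T → r5=0x52
[6] flags=0010 VC?T → r4=0xab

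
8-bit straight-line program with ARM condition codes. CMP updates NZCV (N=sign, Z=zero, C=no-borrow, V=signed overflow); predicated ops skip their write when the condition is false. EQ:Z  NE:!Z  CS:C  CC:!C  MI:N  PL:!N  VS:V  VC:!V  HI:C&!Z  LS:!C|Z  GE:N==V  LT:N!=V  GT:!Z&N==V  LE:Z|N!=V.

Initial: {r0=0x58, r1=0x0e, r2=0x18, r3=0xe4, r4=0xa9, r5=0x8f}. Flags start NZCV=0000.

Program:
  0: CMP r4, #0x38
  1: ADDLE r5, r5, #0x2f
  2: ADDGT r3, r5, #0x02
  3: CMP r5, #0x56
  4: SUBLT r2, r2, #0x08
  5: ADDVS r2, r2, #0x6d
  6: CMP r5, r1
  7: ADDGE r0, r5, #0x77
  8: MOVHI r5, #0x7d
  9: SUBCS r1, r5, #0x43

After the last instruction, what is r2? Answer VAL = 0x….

VAL = 0x7d

[0] flags=0011 → (cmp)
[1] flags=0011 LE?T → r5=0xbe
[2] flags=0011 GT?F → skip
[3] flags=0011 → (cmp)
[4] flags=0011 LT?T → r2=0x10
[5] flags=0011 VS?T → r2=0x7d
[6] flags=1010 → (cmp)
[7] flags=1010 GE?F → skip
[8] flags=1010 HI?T → r5=0x7d
[9] flags=1010 CS?T → r1=0x3a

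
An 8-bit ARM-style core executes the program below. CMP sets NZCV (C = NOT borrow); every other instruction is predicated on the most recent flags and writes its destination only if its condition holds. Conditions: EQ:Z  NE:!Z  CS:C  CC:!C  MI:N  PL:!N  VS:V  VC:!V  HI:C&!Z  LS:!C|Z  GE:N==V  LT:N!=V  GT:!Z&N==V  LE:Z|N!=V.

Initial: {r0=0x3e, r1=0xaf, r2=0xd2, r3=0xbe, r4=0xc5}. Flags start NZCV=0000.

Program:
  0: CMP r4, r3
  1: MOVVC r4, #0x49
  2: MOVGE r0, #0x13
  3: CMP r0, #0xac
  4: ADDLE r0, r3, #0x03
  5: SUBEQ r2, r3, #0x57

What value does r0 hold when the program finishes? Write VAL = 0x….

VAL = 0x13

0: ✓ CMP  NZCV=0010
1: ✓ MOVVC  r4←0x49
2: ✓ MOVGE  r0←0x13
3: ✓ CMP  NZCV=0000
4: · ADDLE
5: · SUBEQ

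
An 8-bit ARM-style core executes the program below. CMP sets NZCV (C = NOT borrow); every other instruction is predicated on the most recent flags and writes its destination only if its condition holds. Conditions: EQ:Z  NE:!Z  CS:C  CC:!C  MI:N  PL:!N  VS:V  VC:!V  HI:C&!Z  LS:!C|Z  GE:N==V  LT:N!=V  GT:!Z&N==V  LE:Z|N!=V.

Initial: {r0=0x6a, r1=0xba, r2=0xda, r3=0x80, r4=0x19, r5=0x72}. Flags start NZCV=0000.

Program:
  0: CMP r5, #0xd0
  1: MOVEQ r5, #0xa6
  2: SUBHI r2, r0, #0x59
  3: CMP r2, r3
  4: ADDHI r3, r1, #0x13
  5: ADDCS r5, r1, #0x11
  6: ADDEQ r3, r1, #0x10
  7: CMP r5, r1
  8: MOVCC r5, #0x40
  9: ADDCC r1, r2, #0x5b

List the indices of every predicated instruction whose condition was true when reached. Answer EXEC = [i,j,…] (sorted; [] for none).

0: ✓ CMP  NZCV=1001
1: · MOVEQ
2: · SUBHI
3: ✓ CMP  NZCV=0010
4: ✓ ADDHI  r3←0xcd
5: ✓ ADDCS  r5←0xcb
6: · ADDEQ
7: ✓ CMP  NZCV=0010
8: · MOVCC
9: · ADDCC

EXEC = [4,5]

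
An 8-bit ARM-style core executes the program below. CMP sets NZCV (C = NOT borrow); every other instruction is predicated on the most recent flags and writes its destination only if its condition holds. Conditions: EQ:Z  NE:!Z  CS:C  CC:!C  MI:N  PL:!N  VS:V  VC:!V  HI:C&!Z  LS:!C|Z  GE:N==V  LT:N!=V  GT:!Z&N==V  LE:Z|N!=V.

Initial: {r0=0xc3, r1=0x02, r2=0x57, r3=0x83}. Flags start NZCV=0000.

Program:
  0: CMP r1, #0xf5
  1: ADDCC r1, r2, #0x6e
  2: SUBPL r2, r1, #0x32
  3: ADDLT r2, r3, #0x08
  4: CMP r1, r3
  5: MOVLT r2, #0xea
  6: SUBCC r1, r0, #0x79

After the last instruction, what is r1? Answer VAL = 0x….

VAL = 0xc5

[0] flags=0000 → (cmp)
[1] flags=0000 CC?T → r1=0xc5
[2] flags=0000 PL?T → r2=0x93
[3] flags=0000 LT?F → skip
[4] flags=0010 → (cmp)
[5] flags=0010 LT?F → skip
[6] flags=0010 CC?F → skip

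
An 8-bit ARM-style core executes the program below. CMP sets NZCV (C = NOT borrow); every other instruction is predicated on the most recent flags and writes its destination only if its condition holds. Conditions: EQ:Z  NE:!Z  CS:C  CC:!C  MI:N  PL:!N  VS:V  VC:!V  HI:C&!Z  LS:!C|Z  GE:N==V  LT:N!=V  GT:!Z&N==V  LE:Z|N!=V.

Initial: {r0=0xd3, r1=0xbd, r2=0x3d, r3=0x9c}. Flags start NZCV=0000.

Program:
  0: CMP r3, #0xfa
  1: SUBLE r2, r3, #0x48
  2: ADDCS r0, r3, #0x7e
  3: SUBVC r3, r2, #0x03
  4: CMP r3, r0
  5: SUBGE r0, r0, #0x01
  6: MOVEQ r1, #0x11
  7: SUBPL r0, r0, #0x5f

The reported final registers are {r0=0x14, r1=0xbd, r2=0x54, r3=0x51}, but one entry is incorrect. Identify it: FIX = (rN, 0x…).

FIX = (r0, 0x73)

[0] flags=1000 → (cmp)
[1] flags=1000 LE?T → r2=0x54
[2] flags=1000 CS?F → skip
[3] flags=1000 VC?T → r3=0x51
[4] flags=0000 → (cmp)
[5] flags=0000 GE?T → r0=0xd2
[6] flags=0000 EQ?F → skip
[7] flags=0000 PL?T → r0=0x73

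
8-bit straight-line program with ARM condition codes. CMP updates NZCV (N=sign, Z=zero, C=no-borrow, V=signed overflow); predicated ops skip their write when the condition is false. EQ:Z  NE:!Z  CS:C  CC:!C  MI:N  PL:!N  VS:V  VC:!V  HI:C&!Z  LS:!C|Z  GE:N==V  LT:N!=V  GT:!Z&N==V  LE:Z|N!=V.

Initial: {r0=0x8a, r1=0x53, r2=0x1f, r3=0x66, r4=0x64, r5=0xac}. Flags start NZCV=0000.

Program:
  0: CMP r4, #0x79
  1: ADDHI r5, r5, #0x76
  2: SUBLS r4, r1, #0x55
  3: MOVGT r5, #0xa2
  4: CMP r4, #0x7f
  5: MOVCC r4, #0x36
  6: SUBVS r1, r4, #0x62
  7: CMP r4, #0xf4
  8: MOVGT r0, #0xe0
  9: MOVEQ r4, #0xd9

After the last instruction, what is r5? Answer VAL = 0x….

[0] flags=1000 → (cmp)
[1] flags=1000 HI?F → skip
[2] flags=1000 LS?T → r4=0xfe
[3] flags=1000 GT?F → skip
[4] flags=0011 → (cmp)
[5] flags=0011 CC?F → skip
[6] flags=0011 VS?T → r1=0x9c
[7] flags=0010 → (cmp)
[8] flags=0010 GT?T → r0=0xe0
[9] flags=0010 EQ?F → skip

VAL = 0xac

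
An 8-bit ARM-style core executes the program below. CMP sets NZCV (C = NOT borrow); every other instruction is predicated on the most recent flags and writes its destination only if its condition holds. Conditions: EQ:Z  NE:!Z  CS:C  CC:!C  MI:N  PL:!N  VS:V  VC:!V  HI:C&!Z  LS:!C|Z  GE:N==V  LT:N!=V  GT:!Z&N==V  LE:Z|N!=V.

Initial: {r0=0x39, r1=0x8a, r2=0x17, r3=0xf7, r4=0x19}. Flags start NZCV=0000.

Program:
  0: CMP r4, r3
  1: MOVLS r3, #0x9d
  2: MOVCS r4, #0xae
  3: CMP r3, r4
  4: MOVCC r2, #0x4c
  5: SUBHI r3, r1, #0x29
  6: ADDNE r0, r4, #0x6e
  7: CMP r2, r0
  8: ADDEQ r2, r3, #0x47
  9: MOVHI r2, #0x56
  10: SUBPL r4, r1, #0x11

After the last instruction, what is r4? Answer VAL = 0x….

VAL = 0x19

0: ✓ CMP  NZCV=0000
1: ✓ MOVLS  r3←0x9d
2: · MOVCS
3: ✓ CMP  NZCV=1010
4: · MOVCC
5: ✓ SUBHI  r3←0x61
6: ✓ ADDNE  r0←0x87
7: ✓ CMP  NZCV=1001
8: · ADDEQ
9: · MOVHI
10: · SUBPL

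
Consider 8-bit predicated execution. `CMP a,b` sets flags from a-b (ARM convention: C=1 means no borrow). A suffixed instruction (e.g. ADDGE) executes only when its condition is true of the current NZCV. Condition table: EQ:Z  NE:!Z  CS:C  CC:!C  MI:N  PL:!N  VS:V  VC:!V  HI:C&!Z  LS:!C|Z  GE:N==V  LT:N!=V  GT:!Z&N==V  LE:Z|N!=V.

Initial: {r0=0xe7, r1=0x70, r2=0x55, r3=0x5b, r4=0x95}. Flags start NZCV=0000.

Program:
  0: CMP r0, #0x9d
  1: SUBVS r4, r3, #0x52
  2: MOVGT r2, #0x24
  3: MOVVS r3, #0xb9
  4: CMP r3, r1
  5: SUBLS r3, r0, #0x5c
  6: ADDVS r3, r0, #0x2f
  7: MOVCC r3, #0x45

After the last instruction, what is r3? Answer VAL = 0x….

[0] flags=0010 → (cmp)
[1] flags=0010 VS?F → skip
[2] flags=0010 GT?T → r2=0x24
[3] flags=0010 VS?F → skip
[4] flags=1000 → (cmp)
[5] flags=1000 LS?T → r3=0x8b
[6] flags=1000 VS?F → skip
[7] flags=1000 CC?T → r3=0x45

VAL = 0x45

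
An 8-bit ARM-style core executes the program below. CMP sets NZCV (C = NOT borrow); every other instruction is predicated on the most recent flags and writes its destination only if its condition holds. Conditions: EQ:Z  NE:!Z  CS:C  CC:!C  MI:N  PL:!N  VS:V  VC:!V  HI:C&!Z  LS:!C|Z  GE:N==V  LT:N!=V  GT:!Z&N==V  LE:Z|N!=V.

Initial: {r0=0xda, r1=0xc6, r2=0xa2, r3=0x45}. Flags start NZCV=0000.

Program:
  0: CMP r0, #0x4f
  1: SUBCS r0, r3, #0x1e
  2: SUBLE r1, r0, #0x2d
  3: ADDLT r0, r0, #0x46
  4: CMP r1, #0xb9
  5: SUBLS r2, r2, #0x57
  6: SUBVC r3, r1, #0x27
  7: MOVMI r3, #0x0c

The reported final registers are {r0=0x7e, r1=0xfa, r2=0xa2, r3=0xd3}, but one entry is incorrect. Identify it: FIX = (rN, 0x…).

[0] flags=1010 → (cmp)
[1] flags=1010 CS?T → r0=0x27
[2] flags=1010 LE?T → r1=0xfa
[3] flags=1010 LT?T → r0=0x6d
[4] flags=0010 → (cmp)
[5] flags=0010 LS?F → skip
[6] flags=0010 VC?T → r3=0xd3
[7] flags=0010 MI?F → skip

FIX = (r0, 0x6d)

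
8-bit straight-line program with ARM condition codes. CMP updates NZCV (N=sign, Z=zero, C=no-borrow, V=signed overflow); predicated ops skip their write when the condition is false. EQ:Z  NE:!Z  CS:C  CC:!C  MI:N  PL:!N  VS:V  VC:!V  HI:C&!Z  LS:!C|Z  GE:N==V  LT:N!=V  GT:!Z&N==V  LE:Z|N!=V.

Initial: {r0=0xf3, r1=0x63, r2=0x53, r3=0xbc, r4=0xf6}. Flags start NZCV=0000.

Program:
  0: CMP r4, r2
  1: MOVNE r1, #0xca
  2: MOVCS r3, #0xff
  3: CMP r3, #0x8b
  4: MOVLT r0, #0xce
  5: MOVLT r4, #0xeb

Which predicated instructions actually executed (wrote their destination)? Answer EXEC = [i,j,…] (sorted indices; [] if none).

[0] flags=1010 → (cmp)
[1] flags=1010 NE?T → r1=0xca
[2] flags=1010 CS?T → r3=0xff
[3] flags=0010 → (cmp)
[4] flags=0010 LT?F → skip
[5] flags=0010 LT?F → skip

EXEC = [1,2]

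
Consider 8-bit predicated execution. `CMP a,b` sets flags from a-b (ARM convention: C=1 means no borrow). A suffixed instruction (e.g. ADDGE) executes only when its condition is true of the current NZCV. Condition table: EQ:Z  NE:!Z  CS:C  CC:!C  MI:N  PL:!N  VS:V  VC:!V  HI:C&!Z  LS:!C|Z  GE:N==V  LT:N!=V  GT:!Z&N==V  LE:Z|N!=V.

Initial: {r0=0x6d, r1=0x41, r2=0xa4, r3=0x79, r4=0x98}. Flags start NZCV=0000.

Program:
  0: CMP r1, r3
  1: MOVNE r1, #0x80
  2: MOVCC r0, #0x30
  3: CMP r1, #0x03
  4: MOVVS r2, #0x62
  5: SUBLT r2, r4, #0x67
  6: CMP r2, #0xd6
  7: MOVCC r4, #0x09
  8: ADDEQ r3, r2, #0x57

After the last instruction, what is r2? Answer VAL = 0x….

VAL = 0x31

[0] flags=1000 → (cmp)
[1] flags=1000 NE?T → r1=0x80
[2] flags=1000 CC?T → r0=0x30
[3] flags=0011 → (cmp)
[4] flags=0011 VS?T → r2=0x62
[5] flags=0011 LT?T → r2=0x31
[6] flags=0000 → (cmp)
[7] flags=0000 CC?T → r4=0x09
[8] flags=0000 EQ?F → skip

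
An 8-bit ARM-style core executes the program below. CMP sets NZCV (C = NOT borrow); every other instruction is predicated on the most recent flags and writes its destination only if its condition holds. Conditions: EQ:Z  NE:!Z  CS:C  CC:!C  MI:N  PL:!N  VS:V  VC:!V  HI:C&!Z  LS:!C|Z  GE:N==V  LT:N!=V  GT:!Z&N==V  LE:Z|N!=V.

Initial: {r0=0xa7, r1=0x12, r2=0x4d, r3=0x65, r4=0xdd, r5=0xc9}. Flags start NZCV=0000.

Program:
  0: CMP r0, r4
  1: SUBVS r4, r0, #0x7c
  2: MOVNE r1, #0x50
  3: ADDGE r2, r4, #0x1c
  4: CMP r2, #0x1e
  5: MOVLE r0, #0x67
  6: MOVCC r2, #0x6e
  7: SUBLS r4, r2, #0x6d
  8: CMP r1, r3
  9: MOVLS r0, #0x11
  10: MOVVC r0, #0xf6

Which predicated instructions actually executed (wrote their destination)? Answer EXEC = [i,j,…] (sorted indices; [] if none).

[0] flags=1000 → (cmp)
[1] flags=1000 VS?F → skip
[2] flags=1000 NE?T → r1=0x50
[3] flags=1000 GE?F → skip
[4] flags=0010 → (cmp)
[5] flags=0010 LE?F → skip
[6] flags=0010 CC?F → skip
[7] flags=0010 LS?F → skip
[8] flags=1000 → (cmp)
[9] flags=1000 LS?T → r0=0x11
[10] flags=1000 VC?T → r0=0xf6

EXEC = [2,9,10]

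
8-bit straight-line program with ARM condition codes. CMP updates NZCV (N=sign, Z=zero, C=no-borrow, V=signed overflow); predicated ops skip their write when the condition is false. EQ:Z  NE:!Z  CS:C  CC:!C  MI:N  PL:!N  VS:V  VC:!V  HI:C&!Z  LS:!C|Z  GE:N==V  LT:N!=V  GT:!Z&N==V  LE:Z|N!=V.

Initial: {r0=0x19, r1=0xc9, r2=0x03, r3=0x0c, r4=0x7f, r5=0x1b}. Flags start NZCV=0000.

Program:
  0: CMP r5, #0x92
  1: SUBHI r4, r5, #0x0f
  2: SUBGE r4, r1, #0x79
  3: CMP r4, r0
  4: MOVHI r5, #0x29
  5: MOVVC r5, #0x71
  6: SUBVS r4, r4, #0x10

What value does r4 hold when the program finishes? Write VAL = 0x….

VAL = 0x50

[0] flags=1001 → (cmp)
[1] flags=1001 HI?F → skip
[2] flags=1001 GE?T → r4=0x50
[3] flags=0010 → (cmp)
[4] flags=0010 HI?T → r5=0x29
[5] flags=0010 VC?T → r5=0x71
[6] flags=0010 VS?F → skip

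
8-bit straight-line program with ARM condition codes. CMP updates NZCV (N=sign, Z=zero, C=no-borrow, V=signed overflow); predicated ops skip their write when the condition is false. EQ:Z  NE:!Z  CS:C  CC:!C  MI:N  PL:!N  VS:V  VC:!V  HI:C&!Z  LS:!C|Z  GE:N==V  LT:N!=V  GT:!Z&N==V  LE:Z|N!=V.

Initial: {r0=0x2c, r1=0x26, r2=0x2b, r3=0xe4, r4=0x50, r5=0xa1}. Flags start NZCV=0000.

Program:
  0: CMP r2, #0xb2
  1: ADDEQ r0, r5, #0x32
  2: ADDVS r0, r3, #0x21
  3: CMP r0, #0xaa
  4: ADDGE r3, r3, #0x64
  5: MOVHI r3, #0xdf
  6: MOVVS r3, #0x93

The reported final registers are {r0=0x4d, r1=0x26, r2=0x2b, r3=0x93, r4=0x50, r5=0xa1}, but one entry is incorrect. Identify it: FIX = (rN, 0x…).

FIX = (r0, 0x2c)

[0] flags=0000 → (cmp)
[1] flags=0000 EQ?F → skip
[2] flags=0000 VS?F → skip
[3] flags=1001 → (cmp)
[4] flags=1001 GE?T → r3=0x48
[5] flags=1001 HI?F → skip
[6] flags=1001 VS?T → r3=0x93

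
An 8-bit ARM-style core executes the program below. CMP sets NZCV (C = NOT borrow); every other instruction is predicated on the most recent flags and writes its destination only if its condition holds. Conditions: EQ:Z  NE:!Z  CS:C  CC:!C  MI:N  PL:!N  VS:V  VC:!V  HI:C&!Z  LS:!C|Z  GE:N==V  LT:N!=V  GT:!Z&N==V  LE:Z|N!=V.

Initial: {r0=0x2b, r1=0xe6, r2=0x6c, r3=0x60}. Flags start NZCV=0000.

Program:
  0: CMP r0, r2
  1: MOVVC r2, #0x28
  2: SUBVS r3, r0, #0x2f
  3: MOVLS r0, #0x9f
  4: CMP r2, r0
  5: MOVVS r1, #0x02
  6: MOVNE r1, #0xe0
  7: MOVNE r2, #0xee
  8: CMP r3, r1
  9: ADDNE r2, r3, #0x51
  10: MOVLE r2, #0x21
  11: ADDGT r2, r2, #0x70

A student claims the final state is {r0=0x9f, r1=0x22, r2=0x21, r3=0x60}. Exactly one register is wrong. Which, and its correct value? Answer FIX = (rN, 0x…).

0: ✓ CMP  NZCV=1000
1: ✓ MOVVC  r2←0x28
2: · SUBVS
3: ✓ MOVLS  r0←0x9f
4: ✓ CMP  NZCV=1001
5: ✓ MOVVS  r1←0x02
6: ✓ MOVNE  r1←0xe0
7: ✓ MOVNE  r2←0xee
8: ✓ CMP  NZCV=1001
9: ✓ ADDNE  r2←0xb1
10: · MOVLE
11: ✓ ADDGT  r2←0x21

FIX = (r1, 0xe0)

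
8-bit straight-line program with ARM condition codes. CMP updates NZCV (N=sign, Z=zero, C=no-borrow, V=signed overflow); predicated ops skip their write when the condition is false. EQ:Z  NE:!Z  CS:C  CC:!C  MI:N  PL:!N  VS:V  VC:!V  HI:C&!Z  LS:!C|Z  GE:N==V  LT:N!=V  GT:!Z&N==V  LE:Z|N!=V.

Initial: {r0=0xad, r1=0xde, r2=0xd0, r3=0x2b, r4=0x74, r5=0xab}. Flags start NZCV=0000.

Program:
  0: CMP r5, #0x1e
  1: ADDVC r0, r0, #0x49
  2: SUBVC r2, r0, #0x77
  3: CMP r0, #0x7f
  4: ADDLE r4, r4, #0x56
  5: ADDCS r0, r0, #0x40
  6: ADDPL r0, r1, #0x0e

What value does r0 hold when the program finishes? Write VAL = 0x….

VAL = 0xec

[0] flags=1010 → (cmp)
[1] flags=1010 VC?T → r0=0xf6
[2] flags=1010 VC?T → r2=0x7f
[3] flags=0011 → (cmp)
[4] flags=0011 LE?T → r4=0xca
[5] flags=0011 CS?T → r0=0x36
[6] flags=0011 PL?T → r0=0xec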